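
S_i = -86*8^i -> [-86, -688, -5504, -44032, -352256]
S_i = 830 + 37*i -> [830, 867, 904, 941, 978]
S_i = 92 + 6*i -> [92, 98, 104, 110, 116]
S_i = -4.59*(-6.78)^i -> [-4.59, 31.12, -210.99, 1430.55, -9699.1]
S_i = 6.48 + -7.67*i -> [6.48, -1.19, -8.86, -16.53, -24.2]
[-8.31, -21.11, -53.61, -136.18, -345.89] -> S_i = -8.31*2.54^i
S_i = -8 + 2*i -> [-8, -6, -4, -2, 0]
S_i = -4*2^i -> [-4, -8, -16, -32, -64]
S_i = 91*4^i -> [91, 364, 1456, 5824, 23296]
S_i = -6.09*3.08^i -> [-6.09, -18.76, -57.77, -177.94, -548.05]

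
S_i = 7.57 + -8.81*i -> [7.57, -1.24, -10.05, -18.86, -27.67]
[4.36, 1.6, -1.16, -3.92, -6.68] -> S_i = 4.36 + -2.76*i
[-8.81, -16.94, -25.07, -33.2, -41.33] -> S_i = -8.81 + -8.13*i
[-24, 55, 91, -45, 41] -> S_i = Random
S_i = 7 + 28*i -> [7, 35, 63, 91, 119]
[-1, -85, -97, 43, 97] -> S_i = Random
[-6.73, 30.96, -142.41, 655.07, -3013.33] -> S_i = -6.73*(-4.60)^i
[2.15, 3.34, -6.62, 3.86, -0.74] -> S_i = Random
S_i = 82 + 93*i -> [82, 175, 268, 361, 454]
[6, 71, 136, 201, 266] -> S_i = 6 + 65*i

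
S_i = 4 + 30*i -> [4, 34, 64, 94, 124]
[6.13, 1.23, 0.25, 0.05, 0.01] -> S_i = 6.13*0.20^i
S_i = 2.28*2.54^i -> [2.28, 5.79, 14.71, 37.36, 94.9]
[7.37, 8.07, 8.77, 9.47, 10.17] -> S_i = 7.37 + 0.70*i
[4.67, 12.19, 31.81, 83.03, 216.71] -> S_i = 4.67*2.61^i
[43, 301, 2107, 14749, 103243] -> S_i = 43*7^i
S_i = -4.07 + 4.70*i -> [-4.07, 0.63, 5.33, 10.03, 14.73]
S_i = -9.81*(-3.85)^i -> [-9.81, 37.77, -145.41, 559.82, -2155.32]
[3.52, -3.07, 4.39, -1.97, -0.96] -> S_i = Random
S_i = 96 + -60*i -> [96, 36, -24, -84, -144]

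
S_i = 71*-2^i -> [71, -142, 284, -568, 1136]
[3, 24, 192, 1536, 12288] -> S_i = 3*8^i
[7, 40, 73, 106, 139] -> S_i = 7 + 33*i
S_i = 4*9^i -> [4, 36, 324, 2916, 26244]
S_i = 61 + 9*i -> [61, 70, 79, 88, 97]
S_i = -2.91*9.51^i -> [-2.91, -27.67, -263.18, -2502.85, -23802.09]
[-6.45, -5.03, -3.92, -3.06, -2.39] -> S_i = -6.45*0.78^i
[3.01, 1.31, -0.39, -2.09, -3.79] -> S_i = 3.01 + -1.70*i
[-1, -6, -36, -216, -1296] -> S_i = -1*6^i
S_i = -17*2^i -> [-17, -34, -68, -136, -272]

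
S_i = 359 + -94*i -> [359, 265, 171, 77, -17]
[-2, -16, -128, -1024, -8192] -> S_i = -2*8^i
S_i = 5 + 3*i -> [5, 8, 11, 14, 17]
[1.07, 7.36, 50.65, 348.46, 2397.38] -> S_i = 1.07*6.88^i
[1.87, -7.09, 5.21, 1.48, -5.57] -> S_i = Random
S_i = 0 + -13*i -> [0, -13, -26, -39, -52]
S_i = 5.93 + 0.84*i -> [5.93, 6.77, 7.61, 8.45, 9.29]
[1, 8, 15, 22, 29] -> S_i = 1 + 7*i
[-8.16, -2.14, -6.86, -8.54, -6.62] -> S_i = Random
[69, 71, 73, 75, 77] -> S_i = 69 + 2*i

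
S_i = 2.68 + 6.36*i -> [2.68, 9.04, 15.4, 21.76, 28.12]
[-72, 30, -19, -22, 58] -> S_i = Random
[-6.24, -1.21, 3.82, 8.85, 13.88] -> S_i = -6.24 + 5.03*i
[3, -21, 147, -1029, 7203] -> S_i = 3*-7^i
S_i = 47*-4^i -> [47, -188, 752, -3008, 12032]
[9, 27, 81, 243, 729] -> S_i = 9*3^i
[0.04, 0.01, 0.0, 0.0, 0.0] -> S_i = 0.04*0.19^i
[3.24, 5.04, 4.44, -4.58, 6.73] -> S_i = Random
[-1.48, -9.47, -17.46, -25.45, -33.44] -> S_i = -1.48 + -7.99*i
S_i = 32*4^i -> [32, 128, 512, 2048, 8192]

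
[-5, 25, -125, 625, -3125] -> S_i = -5*-5^i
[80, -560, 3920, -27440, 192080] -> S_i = 80*-7^i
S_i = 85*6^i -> [85, 510, 3060, 18360, 110160]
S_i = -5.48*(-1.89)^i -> [-5.48, 10.36, -19.58, 37.0, -69.92]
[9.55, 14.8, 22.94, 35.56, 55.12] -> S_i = 9.55*1.55^i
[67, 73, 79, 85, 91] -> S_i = 67 + 6*i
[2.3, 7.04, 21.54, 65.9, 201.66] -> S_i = 2.30*3.06^i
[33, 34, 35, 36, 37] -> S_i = 33 + 1*i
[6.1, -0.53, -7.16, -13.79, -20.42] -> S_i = 6.10 + -6.63*i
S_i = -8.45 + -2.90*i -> [-8.45, -11.35, -14.25, -17.15, -20.05]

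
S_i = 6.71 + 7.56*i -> [6.71, 14.27, 21.83, 29.39, 36.95]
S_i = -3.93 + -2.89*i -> [-3.93, -6.82, -9.71, -12.6, -15.49]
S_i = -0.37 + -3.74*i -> [-0.37, -4.11, -7.85, -11.59, -15.33]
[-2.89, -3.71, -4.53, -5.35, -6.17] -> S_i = -2.89 + -0.82*i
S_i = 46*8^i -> [46, 368, 2944, 23552, 188416]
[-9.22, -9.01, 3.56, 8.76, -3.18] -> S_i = Random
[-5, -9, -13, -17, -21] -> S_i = -5 + -4*i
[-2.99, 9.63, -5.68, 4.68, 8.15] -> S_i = Random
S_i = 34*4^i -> [34, 136, 544, 2176, 8704]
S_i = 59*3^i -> [59, 177, 531, 1593, 4779]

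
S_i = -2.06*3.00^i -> [-2.06, -6.18, -18.54, -55.62, -166.86]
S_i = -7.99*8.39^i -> [-7.99, -67.04, -562.43, -4718.81, -39590.83]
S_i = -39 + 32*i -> [-39, -7, 25, 57, 89]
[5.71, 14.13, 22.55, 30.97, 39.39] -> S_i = 5.71 + 8.42*i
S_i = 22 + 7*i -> [22, 29, 36, 43, 50]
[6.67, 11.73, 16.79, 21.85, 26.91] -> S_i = 6.67 + 5.06*i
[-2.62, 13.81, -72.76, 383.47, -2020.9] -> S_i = -2.62*(-5.27)^i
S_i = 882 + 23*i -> [882, 905, 928, 951, 974]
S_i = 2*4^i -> [2, 8, 32, 128, 512]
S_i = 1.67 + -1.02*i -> [1.67, 0.65, -0.37, -1.39, -2.41]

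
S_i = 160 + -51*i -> [160, 109, 58, 7, -44]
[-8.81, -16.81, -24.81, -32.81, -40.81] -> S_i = -8.81 + -8.00*i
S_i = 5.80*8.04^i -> [5.8, 46.63, 374.92, 3014.37, 24235.51]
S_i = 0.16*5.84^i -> [0.16, 0.93, 5.46, 31.87, 186.11]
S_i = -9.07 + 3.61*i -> [-9.07, -5.46, -1.85, 1.76, 5.37]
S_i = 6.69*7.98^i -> [6.69, 53.39, 426.02, 3399.65, 27129.24]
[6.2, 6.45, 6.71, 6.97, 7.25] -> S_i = 6.20*1.04^i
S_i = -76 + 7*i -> [-76, -69, -62, -55, -48]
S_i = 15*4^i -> [15, 60, 240, 960, 3840]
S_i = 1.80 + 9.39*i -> [1.8, 11.19, 20.58, 29.97, 39.36]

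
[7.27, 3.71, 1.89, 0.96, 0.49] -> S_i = 7.27*0.51^i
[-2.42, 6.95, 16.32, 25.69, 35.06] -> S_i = -2.42 + 9.37*i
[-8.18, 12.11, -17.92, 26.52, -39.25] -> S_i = -8.18*(-1.48)^i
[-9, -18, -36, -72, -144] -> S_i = -9*2^i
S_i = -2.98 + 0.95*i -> [-2.98, -2.03, -1.08, -0.13, 0.82]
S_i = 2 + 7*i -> [2, 9, 16, 23, 30]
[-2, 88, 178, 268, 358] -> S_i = -2 + 90*i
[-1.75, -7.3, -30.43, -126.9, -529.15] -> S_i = -1.75*4.17^i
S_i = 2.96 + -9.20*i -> [2.96, -6.24, -15.44, -24.64, -33.84]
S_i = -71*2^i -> [-71, -142, -284, -568, -1136]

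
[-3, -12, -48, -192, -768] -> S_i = -3*4^i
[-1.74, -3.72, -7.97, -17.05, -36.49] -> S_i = -1.74*2.14^i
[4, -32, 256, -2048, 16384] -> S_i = 4*-8^i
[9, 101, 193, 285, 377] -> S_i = 9 + 92*i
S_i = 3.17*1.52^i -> [3.17, 4.82, 7.32, 11.13, 16.92]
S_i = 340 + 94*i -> [340, 434, 528, 622, 716]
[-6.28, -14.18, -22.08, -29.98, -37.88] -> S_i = -6.28 + -7.90*i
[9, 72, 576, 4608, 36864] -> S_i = 9*8^i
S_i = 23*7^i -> [23, 161, 1127, 7889, 55223]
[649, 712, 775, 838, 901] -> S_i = 649 + 63*i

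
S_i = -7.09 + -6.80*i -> [-7.09, -13.89, -20.69, -27.49, -34.29]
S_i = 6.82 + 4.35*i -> [6.82, 11.17, 15.52, 19.87, 24.22]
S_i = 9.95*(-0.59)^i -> [9.95, -5.87, 3.46, -2.04, 1.21]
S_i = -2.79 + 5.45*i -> [-2.79, 2.66, 8.11, 13.56, 19.01]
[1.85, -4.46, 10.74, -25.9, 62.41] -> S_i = 1.85*(-2.41)^i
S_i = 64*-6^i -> [64, -384, 2304, -13824, 82944]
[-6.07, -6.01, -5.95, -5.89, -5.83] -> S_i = -6.07 + 0.06*i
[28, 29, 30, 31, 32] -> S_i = 28 + 1*i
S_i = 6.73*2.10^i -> [6.73, 14.13, 29.68, 62.33, 130.89]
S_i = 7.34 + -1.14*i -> [7.34, 6.2, 5.06, 3.92, 2.78]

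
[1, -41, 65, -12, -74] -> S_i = Random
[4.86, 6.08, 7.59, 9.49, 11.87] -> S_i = 4.86*1.25^i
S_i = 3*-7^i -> [3, -21, 147, -1029, 7203]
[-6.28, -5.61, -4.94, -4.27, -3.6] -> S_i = -6.28 + 0.67*i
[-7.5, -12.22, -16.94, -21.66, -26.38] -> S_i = -7.50 + -4.72*i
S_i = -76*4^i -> [-76, -304, -1216, -4864, -19456]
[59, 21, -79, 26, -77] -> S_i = Random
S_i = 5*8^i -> [5, 40, 320, 2560, 20480]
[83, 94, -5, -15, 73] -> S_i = Random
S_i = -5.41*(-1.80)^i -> [-5.41, 9.74, -17.53, 31.55, -56.79]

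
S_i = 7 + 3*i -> [7, 10, 13, 16, 19]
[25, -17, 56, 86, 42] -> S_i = Random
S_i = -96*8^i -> [-96, -768, -6144, -49152, -393216]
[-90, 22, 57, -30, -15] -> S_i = Random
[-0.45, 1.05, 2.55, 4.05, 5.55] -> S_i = -0.45 + 1.50*i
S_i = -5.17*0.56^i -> [-5.17, -2.9, -1.62, -0.91, -0.51]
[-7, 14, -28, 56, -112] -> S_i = -7*-2^i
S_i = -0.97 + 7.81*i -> [-0.97, 6.84, 14.65, 22.46, 30.27]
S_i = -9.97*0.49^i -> [-9.97, -4.89, -2.39, -1.17, -0.57]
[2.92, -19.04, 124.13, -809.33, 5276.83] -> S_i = 2.92*(-6.52)^i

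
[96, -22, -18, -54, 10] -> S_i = Random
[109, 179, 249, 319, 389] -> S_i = 109 + 70*i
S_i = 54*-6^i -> [54, -324, 1944, -11664, 69984]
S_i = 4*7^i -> [4, 28, 196, 1372, 9604]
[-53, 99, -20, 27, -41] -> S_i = Random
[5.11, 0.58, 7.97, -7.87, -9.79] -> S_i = Random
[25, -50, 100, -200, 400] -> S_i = 25*-2^i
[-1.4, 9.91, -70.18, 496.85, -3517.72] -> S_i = -1.40*(-7.08)^i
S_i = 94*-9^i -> [94, -846, 7614, -68526, 616734]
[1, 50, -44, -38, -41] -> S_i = Random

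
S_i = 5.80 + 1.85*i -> [5.8, 7.65, 9.5, 11.35, 13.2]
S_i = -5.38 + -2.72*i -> [-5.38, -8.1, -10.82, -13.54, -16.26]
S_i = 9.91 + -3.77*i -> [9.91, 6.14, 2.37, -1.4, -5.17]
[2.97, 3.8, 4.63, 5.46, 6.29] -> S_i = 2.97 + 0.83*i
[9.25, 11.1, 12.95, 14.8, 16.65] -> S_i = 9.25 + 1.85*i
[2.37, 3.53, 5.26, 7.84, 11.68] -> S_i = 2.37*1.49^i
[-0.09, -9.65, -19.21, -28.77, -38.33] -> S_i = -0.09 + -9.56*i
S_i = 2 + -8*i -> [2, -6, -14, -22, -30]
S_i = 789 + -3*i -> [789, 786, 783, 780, 777]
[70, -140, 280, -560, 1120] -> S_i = 70*-2^i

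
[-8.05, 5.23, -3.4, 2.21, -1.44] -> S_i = -8.05*(-0.65)^i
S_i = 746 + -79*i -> [746, 667, 588, 509, 430]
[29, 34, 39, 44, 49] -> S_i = 29 + 5*i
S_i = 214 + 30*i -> [214, 244, 274, 304, 334]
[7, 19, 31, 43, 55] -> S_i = 7 + 12*i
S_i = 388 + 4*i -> [388, 392, 396, 400, 404]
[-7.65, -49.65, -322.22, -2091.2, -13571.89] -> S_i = -7.65*6.49^i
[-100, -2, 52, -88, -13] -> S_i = Random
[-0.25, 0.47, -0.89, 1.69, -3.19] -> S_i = -0.25*(-1.89)^i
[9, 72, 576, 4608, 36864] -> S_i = 9*8^i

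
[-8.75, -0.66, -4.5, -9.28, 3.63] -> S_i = Random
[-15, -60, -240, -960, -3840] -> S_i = -15*4^i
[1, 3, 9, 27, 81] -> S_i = 1*3^i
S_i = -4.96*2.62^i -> [-4.96, -13.0, -34.05, -89.2, -233.72]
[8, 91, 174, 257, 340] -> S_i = 8 + 83*i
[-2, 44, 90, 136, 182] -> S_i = -2 + 46*i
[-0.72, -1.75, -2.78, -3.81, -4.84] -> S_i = -0.72 + -1.03*i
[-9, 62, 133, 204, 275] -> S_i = -9 + 71*i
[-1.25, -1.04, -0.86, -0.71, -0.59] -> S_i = -1.25*0.83^i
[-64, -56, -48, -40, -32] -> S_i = -64 + 8*i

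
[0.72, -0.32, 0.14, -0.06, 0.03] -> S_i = 0.72*(-0.44)^i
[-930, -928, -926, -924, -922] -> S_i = -930 + 2*i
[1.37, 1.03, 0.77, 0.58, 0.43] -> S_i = 1.37*0.75^i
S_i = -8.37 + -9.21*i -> [-8.37, -17.58, -26.79, -36.0, -45.21]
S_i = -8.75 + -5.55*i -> [-8.75, -14.3, -19.85, -25.4, -30.95]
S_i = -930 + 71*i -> [-930, -859, -788, -717, -646]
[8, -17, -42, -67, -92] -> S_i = 8 + -25*i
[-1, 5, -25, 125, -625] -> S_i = -1*-5^i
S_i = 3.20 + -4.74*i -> [3.2, -1.54, -6.28, -11.02, -15.76]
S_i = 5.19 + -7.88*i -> [5.19, -2.69, -10.57, -18.45, -26.33]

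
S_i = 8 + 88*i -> [8, 96, 184, 272, 360]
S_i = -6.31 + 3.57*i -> [-6.31, -2.74, 0.83, 4.4, 7.97]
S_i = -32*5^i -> [-32, -160, -800, -4000, -20000]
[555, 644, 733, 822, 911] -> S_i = 555 + 89*i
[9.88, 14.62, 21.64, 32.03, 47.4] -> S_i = 9.88*1.48^i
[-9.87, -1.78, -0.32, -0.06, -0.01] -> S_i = -9.87*0.18^i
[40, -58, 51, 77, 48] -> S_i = Random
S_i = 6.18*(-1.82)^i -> [6.18, -11.25, 20.47, -37.26, 67.81]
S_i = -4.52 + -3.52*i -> [-4.52, -8.04, -11.56, -15.08, -18.6]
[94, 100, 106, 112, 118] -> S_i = 94 + 6*i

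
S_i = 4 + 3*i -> [4, 7, 10, 13, 16]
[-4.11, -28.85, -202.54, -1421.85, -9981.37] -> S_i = -4.11*7.02^i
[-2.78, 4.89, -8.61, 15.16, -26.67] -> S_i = -2.78*(-1.76)^i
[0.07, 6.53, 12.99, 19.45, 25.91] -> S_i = 0.07 + 6.46*i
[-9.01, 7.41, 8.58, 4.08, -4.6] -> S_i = Random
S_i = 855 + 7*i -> [855, 862, 869, 876, 883]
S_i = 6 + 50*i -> [6, 56, 106, 156, 206]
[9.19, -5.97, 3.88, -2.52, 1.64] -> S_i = 9.19*(-0.65)^i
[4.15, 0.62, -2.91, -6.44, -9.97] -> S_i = 4.15 + -3.53*i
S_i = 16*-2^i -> [16, -32, 64, -128, 256]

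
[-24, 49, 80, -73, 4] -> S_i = Random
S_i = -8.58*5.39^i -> [-8.58, -46.25, -249.27, -1343.55, -7241.73]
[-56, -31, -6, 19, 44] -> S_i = -56 + 25*i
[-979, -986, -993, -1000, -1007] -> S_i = -979 + -7*i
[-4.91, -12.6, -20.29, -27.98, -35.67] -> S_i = -4.91 + -7.69*i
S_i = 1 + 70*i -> [1, 71, 141, 211, 281]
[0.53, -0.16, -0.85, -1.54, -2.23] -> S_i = 0.53 + -0.69*i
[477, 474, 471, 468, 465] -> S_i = 477 + -3*i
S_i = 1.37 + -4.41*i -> [1.37, -3.04, -7.45, -11.86, -16.27]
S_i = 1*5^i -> [1, 5, 25, 125, 625]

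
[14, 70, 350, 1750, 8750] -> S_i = 14*5^i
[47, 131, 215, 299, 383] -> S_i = 47 + 84*i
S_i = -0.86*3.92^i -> [-0.86, -3.37, -13.22, -51.8, -203.07]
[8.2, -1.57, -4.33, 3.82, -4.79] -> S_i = Random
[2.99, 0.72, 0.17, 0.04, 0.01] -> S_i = 2.99*0.24^i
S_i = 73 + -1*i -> [73, 72, 71, 70, 69]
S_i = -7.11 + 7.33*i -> [-7.11, 0.22, 7.55, 14.88, 22.21]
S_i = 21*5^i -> [21, 105, 525, 2625, 13125]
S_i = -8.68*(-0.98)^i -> [-8.68, 8.51, -8.34, 8.17, -8.01]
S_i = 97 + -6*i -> [97, 91, 85, 79, 73]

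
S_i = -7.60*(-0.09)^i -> [-7.6, 0.68, -0.06, 0.01, -0.0]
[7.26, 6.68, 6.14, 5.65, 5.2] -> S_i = 7.26*0.92^i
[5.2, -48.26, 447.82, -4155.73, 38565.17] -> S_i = 5.20*(-9.28)^i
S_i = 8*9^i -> [8, 72, 648, 5832, 52488]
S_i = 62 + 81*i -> [62, 143, 224, 305, 386]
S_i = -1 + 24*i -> [-1, 23, 47, 71, 95]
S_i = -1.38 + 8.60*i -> [-1.38, 7.22, 15.82, 24.42, 33.02]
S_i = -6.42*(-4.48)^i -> [-6.42, 28.76, -128.85, 577.26, -2586.11]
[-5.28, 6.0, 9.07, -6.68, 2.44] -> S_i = Random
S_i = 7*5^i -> [7, 35, 175, 875, 4375]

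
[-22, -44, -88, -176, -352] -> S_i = -22*2^i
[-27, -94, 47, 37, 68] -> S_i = Random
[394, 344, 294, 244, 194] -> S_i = 394 + -50*i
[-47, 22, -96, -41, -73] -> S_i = Random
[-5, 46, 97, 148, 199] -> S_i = -5 + 51*i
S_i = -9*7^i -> [-9, -63, -441, -3087, -21609]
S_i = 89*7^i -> [89, 623, 4361, 30527, 213689]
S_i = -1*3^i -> [-1, -3, -9, -27, -81]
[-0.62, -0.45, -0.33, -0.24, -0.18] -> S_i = -0.62*0.73^i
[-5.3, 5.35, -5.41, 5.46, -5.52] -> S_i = -5.30*(-1.01)^i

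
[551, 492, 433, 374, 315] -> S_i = 551 + -59*i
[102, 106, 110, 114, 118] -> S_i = 102 + 4*i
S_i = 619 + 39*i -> [619, 658, 697, 736, 775]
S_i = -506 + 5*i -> [-506, -501, -496, -491, -486]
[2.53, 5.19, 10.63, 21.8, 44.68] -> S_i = 2.53*2.05^i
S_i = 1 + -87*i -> [1, -86, -173, -260, -347]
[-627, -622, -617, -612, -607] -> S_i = -627 + 5*i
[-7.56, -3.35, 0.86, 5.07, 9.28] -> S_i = -7.56 + 4.21*i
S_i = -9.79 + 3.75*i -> [-9.79, -6.04, -2.29, 1.46, 5.21]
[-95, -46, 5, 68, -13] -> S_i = Random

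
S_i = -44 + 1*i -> [-44, -43, -42, -41, -40]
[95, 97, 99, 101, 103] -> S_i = 95 + 2*i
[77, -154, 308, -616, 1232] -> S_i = 77*-2^i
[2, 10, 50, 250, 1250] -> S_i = 2*5^i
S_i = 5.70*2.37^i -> [5.7, 13.51, 32.02, 75.88, 179.83]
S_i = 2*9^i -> [2, 18, 162, 1458, 13122]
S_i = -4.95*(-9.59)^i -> [-4.95, 47.47, -455.24, 4365.77, -41867.75]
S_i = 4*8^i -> [4, 32, 256, 2048, 16384]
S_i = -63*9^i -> [-63, -567, -5103, -45927, -413343]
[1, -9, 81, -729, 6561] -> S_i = 1*-9^i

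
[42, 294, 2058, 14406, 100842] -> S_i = 42*7^i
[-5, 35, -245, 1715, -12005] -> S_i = -5*-7^i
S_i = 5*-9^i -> [5, -45, 405, -3645, 32805]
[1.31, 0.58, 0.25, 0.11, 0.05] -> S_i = 1.31*0.44^i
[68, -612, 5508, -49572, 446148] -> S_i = 68*-9^i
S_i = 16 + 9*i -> [16, 25, 34, 43, 52]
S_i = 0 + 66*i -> [0, 66, 132, 198, 264]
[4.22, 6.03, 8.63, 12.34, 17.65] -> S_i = 4.22*1.43^i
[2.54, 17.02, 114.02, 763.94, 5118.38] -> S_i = 2.54*6.70^i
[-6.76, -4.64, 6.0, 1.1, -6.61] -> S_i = Random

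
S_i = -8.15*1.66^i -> [-8.15, -13.53, -22.46, -37.28, -61.89]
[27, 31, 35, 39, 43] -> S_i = 27 + 4*i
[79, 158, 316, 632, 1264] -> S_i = 79*2^i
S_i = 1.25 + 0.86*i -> [1.25, 2.11, 2.97, 3.83, 4.69]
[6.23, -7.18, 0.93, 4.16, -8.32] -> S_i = Random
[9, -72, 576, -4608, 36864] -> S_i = 9*-8^i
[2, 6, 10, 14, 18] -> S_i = 2 + 4*i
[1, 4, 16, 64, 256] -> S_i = 1*4^i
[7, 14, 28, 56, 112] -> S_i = 7*2^i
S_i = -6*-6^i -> [-6, 36, -216, 1296, -7776]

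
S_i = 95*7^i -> [95, 665, 4655, 32585, 228095]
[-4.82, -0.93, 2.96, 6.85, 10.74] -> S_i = -4.82 + 3.89*i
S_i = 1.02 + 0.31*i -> [1.02, 1.33, 1.64, 1.95, 2.26]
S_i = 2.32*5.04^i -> [2.32, 11.69, 58.93, 297.02, 1496.96]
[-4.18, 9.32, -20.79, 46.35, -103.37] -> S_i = -4.18*(-2.23)^i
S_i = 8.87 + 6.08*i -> [8.87, 14.95, 21.03, 27.11, 33.19]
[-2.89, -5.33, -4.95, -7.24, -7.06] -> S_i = Random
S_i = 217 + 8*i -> [217, 225, 233, 241, 249]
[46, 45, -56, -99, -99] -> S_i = Random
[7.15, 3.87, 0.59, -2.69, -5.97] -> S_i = 7.15 + -3.28*i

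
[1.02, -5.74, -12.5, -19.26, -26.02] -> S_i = 1.02 + -6.76*i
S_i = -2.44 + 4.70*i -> [-2.44, 2.26, 6.96, 11.66, 16.36]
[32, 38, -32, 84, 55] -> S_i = Random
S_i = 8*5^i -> [8, 40, 200, 1000, 5000]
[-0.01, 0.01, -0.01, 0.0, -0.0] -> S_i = -0.01*(-0.76)^i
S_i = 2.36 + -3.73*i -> [2.36, -1.37, -5.1, -8.83, -12.56]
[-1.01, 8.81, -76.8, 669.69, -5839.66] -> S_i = -1.01*(-8.72)^i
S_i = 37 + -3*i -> [37, 34, 31, 28, 25]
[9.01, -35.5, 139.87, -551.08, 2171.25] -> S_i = 9.01*(-3.94)^i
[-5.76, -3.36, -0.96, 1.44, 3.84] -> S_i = -5.76 + 2.40*i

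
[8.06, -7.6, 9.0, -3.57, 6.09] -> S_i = Random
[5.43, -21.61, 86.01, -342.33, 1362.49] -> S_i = 5.43*(-3.98)^i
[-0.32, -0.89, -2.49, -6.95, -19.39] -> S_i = -0.32*2.79^i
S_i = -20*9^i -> [-20, -180, -1620, -14580, -131220]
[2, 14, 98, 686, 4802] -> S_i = 2*7^i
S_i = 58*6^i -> [58, 348, 2088, 12528, 75168]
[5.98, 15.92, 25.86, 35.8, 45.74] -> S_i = 5.98 + 9.94*i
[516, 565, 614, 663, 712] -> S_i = 516 + 49*i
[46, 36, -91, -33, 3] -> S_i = Random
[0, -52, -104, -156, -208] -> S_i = 0 + -52*i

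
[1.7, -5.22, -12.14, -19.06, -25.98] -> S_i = 1.70 + -6.92*i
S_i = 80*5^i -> [80, 400, 2000, 10000, 50000]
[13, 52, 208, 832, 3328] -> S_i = 13*4^i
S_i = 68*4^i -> [68, 272, 1088, 4352, 17408]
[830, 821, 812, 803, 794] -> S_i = 830 + -9*i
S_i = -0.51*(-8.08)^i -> [-0.51, 4.12, -33.3, 269.03, -2173.78]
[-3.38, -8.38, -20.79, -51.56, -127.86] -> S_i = -3.38*2.48^i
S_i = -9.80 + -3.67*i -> [-9.8, -13.47, -17.14, -20.81, -24.48]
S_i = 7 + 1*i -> [7, 8, 9, 10, 11]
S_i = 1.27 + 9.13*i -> [1.27, 10.4, 19.53, 28.66, 37.79]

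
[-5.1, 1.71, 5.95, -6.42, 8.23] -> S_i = Random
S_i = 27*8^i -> [27, 216, 1728, 13824, 110592]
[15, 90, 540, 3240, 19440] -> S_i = 15*6^i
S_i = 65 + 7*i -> [65, 72, 79, 86, 93]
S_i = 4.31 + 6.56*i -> [4.31, 10.87, 17.43, 23.99, 30.55]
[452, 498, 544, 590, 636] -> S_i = 452 + 46*i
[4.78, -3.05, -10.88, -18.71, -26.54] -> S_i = 4.78 + -7.83*i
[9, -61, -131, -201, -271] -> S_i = 9 + -70*i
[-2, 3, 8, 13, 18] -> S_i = -2 + 5*i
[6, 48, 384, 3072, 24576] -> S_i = 6*8^i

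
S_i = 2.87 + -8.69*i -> [2.87, -5.82, -14.51, -23.2, -31.89]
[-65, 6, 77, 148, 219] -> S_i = -65 + 71*i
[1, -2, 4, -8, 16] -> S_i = 1*-2^i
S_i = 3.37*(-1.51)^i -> [3.37, -5.09, 7.68, -11.6, 17.52]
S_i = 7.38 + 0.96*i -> [7.38, 8.34, 9.3, 10.26, 11.22]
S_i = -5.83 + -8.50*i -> [-5.83, -14.33, -22.83, -31.33, -39.83]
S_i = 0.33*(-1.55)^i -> [0.33, -0.51, 0.79, -1.23, 1.9]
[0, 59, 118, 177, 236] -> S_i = 0 + 59*i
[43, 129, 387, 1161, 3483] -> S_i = 43*3^i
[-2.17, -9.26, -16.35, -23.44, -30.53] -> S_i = -2.17 + -7.09*i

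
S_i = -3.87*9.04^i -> [-3.87, -34.98, -316.26, -2859.01, -25845.49]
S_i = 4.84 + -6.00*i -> [4.84, -1.16, -7.16, -13.16, -19.16]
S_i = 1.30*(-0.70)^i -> [1.3, -0.91, 0.64, -0.45, 0.31]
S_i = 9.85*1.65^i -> [9.85, 16.25, 26.82, 44.25, 73.01]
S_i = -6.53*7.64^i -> [-6.53, -49.89, -381.15, -2912.01, -22247.78]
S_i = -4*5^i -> [-4, -20, -100, -500, -2500]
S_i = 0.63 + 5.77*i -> [0.63, 6.4, 12.17, 17.94, 23.71]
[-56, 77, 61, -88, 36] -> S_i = Random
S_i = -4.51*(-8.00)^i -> [-4.51, 36.08, -288.64, 2309.12, -18472.96]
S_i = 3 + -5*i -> [3, -2, -7, -12, -17]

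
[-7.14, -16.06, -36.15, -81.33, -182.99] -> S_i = -7.14*2.25^i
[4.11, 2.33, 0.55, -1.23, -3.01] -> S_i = 4.11 + -1.78*i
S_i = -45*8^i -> [-45, -360, -2880, -23040, -184320]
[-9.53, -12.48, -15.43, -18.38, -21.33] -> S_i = -9.53 + -2.95*i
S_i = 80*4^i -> [80, 320, 1280, 5120, 20480]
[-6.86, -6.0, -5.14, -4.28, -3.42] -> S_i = -6.86 + 0.86*i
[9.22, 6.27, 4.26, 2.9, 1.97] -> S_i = 9.22*0.68^i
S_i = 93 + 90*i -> [93, 183, 273, 363, 453]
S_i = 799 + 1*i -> [799, 800, 801, 802, 803]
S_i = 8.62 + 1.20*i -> [8.62, 9.82, 11.02, 12.22, 13.42]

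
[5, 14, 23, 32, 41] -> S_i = 5 + 9*i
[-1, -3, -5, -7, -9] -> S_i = -1 + -2*i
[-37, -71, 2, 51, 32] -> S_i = Random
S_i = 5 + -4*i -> [5, 1, -3, -7, -11]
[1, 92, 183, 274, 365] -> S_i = 1 + 91*i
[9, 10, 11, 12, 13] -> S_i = 9 + 1*i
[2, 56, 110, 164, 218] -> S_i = 2 + 54*i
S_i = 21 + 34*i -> [21, 55, 89, 123, 157]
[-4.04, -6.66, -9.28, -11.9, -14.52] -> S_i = -4.04 + -2.62*i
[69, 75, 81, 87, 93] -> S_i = 69 + 6*i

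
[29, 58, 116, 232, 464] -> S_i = 29*2^i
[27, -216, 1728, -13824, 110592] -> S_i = 27*-8^i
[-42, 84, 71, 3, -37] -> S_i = Random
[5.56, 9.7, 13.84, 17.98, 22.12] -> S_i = 5.56 + 4.14*i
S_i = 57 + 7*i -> [57, 64, 71, 78, 85]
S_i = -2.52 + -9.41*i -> [-2.52, -11.93, -21.34, -30.75, -40.16]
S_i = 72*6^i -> [72, 432, 2592, 15552, 93312]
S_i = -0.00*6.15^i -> [-0.0, -0.0, -0.0, -0.0, -0.0]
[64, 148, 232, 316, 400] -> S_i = 64 + 84*i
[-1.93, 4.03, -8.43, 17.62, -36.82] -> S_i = -1.93*(-2.09)^i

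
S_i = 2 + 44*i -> [2, 46, 90, 134, 178]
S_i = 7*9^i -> [7, 63, 567, 5103, 45927]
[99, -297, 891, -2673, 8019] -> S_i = 99*-3^i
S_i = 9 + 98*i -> [9, 107, 205, 303, 401]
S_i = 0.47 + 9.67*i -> [0.47, 10.14, 19.81, 29.48, 39.15]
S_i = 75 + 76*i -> [75, 151, 227, 303, 379]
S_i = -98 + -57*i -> [-98, -155, -212, -269, -326]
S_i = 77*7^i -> [77, 539, 3773, 26411, 184877]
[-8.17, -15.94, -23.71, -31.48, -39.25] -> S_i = -8.17 + -7.77*i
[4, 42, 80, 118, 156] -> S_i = 4 + 38*i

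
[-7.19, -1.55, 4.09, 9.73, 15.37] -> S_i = -7.19 + 5.64*i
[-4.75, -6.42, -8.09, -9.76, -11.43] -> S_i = -4.75 + -1.67*i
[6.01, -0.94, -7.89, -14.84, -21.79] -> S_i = 6.01 + -6.95*i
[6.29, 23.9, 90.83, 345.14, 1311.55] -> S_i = 6.29*3.80^i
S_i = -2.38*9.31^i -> [-2.38, -22.16, -206.29, -1920.55, -17880.34]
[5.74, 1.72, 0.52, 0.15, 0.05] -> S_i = 5.74*0.30^i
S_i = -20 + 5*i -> [-20, -15, -10, -5, 0]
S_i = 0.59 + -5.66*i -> [0.59, -5.07, -10.73, -16.39, -22.05]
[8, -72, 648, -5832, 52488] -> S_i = 8*-9^i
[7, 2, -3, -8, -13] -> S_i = 7 + -5*i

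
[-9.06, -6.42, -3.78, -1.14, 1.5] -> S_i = -9.06 + 2.64*i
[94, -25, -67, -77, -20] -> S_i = Random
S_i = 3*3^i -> [3, 9, 27, 81, 243]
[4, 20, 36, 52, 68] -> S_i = 4 + 16*i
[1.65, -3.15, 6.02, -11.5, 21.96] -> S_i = 1.65*(-1.91)^i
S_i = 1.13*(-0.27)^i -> [1.13, -0.31, 0.08, -0.02, 0.01]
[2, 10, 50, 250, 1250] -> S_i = 2*5^i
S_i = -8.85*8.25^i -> [-8.85, -73.01, -602.35, -4969.41, -40997.66]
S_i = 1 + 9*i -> [1, 10, 19, 28, 37]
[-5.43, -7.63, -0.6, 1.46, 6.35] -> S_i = Random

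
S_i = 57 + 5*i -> [57, 62, 67, 72, 77]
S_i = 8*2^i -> [8, 16, 32, 64, 128]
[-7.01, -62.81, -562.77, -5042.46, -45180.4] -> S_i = -7.01*8.96^i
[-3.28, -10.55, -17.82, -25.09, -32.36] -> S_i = -3.28 + -7.27*i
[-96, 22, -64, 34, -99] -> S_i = Random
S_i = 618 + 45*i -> [618, 663, 708, 753, 798]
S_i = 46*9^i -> [46, 414, 3726, 33534, 301806]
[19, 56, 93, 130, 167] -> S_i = 19 + 37*i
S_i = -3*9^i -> [-3, -27, -243, -2187, -19683]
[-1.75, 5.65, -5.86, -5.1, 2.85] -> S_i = Random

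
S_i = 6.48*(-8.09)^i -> [6.48, -52.42, 424.1, -3431.0, 27756.78]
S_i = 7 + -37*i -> [7, -30, -67, -104, -141]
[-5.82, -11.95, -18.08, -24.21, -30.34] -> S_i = -5.82 + -6.13*i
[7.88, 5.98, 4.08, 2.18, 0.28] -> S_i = 7.88 + -1.90*i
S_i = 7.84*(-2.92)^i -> [7.84, -22.89, 66.85, -195.19, 569.96]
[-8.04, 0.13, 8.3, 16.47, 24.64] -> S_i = -8.04 + 8.17*i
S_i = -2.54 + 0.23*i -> [-2.54, -2.31, -2.08, -1.85, -1.62]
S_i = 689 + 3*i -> [689, 692, 695, 698, 701]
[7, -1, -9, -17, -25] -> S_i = 7 + -8*i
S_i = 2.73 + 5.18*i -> [2.73, 7.91, 13.09, 18.27, 23.45]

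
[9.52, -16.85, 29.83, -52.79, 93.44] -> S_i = 9.52*(-1.77)^i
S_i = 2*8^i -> [2, 16, 128, 1024, 8192]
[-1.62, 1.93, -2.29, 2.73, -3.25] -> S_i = -1.62*(-1.19)^i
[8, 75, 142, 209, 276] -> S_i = 8 + 67*i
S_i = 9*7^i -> [9, 63, 441, 3087, 21609]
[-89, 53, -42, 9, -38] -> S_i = Random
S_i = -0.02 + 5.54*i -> [-0.02, 5.52, 11.06, 16.6, 22.14]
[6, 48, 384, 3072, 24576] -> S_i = 6*8^i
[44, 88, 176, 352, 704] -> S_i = 44*2^i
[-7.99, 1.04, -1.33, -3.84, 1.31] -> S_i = Random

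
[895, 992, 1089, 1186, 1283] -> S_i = 895 + 97*i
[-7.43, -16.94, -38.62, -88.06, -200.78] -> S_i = -7.43*2.28^i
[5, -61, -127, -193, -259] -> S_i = 5 + -66*i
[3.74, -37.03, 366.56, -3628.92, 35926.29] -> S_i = 3.74*(-9.90)^i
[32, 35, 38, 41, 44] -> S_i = 32 + 3*i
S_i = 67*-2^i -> [67, -134, 268, -536, 1072]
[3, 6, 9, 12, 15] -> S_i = 3 + 3*i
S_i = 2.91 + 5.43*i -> [2.91, 8.34, 13.77, 19.2, 24.63]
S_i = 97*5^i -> [97, 485, 2425, 12125, 60625]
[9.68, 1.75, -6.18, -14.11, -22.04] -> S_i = 9.68 + -7.93*i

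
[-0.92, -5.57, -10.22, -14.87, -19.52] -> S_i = -0.92 + -4.65*i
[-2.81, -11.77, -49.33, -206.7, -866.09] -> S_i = -2.81*4.19^i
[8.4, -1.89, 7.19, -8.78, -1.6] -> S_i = Random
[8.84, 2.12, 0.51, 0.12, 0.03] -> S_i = 8.84*0.24^i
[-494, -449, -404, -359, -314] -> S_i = -494 + 45*i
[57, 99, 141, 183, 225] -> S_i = 57 + 42*i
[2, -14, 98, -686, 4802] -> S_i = 2*-7^i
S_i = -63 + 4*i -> [-63, -59, -55, -51, -47]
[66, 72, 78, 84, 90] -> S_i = 66 + 6*i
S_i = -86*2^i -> [-86, -172, -344, -688, -1376]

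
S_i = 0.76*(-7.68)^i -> [0.76, -5.84, 44.83, -344.27, 2643.98]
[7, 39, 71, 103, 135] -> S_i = 7 + 32*i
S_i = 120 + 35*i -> [120, 155, 190, 225, 260]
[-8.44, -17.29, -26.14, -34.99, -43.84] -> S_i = -8.44 + -8.85*i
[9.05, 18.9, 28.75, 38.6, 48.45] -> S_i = 9.05 + 9.85*i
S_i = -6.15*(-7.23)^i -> [-6.15, 44.46, -321.48, 2324.29, -16804.6]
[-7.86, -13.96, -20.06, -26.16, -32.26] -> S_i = -7.86 + -6.10*i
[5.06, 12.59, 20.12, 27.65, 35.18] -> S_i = 5.06 + 7.53*i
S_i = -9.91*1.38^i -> [-9.91, -13.68, -18.87, -26.04, -35.94]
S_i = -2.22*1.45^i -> [-2.22, -3.22, -4.67, -6.77, -9.81]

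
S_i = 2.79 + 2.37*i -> [2.79, 5.16, 7.53, 9.9, 12.27]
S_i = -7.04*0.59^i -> [-7.04, -4.15, -2.45, -1.45, -0.85]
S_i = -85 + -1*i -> [-85, -86, -87, -88, -89]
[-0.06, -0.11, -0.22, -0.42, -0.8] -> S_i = -0.06*1.91^i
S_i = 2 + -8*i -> [2, -6, -14, -22, -30]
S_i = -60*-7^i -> [-60, 420, -2940, 20580, -144060]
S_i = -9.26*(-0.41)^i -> [-9.26, 3.8, -1.56, 0.64, -0.26]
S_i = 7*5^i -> [7, 35, 175, 875, 4375]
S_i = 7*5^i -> [7, 35, 175, 875, 4375]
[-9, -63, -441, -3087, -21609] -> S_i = -9*7^i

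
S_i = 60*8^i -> [60, 480, 3840, 30720, 245760]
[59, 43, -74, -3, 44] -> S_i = Random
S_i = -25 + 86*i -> [-25, 61, 147, 233, 319]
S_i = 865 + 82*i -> [865, 947, 1029, 1111, 1193]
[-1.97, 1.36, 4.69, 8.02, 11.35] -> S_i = -1.97 + 3.33*i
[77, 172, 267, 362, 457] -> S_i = 77 + 95*i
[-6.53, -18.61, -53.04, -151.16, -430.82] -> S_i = -6.53*2.85^i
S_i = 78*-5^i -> [78, -390, 1950, -9750, 48750]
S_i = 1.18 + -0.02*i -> [1.18, 1.16, 1.14, 1.12, 1.1]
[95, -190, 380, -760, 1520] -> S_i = 95*-2^i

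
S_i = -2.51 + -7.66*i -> [-2.51, -10.17, -17.83, -25.49, -33.15]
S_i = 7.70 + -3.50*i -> [7.7, 4.2, 0.7, -2.8, -6.3]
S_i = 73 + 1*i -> [73, 74, 75, 76, 77]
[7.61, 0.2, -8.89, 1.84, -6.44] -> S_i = Random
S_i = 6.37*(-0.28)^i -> [6.37, -1.78, 0.5, -0.14, 0.04]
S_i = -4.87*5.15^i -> [-4.87, -25.08, -129.16, -665.2, -3425.77]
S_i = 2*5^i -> [2, 10, 50, 250, 1250]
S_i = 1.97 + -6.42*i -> [1.97, -4.45, -10.87, -17.29, -23.71]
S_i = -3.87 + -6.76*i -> [-3.87, -10.63, -17.39, -24.15, -30.91]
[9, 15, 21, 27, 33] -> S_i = 9 + 6*i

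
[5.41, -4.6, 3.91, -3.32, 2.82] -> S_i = 5.41*(-0.85)^i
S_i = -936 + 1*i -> [-936, -935, -934, -933, -932]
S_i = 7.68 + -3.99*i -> [7.68, 3.69, -0.3, -4.29, -8.28]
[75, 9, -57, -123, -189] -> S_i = 75 + -66*i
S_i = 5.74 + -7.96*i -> [5.74, -2.22, -10.18, -18.14, -26.1]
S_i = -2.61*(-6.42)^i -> [-2.61, 16.76, -107.57, 690.63, -4433.85]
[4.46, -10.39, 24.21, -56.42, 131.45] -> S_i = 4.46*(-2.33)^i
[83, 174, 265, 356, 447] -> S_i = 83 + 91*i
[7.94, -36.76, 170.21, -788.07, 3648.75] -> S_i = 7.94*(-4.63)^i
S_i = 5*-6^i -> [5, -30, 180, -1080, 6480]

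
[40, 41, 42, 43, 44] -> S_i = 40 + 1*i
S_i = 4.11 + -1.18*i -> [4.11, 2.93, 1.75, 0.57, -0.61]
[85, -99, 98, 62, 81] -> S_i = Random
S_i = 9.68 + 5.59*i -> [9.68, 15.27, 20.86, 26.45, 32.04]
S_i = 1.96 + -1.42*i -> [1.96, 0.54, -0.88, -2.3, -3.72]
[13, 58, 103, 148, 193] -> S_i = 13 + 45*i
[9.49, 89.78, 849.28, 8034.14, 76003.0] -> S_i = 9.49*9.46^i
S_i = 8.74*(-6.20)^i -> [8.74, -54.19, 335.97, -2082.99, 12914.52]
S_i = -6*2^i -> [-6, -12, -24, -48, -96]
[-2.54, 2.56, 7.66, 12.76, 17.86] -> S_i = -2.54 + 5.10*i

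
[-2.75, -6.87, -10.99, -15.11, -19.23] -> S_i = -2.75 + -4.12*i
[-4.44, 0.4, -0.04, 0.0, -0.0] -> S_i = -4.44*(-0.09)^i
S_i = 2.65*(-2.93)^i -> [2.65, -7.76, 22.75, -66.66, 195.31]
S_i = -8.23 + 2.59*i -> [-8.23, -5.64, -3.05, -0.46, 2.13]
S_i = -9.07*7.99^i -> [-9.07, -72.47, -579.03, -4626.45, -36965.31]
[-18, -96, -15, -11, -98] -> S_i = Random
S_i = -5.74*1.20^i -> [-5.74, -6.89, -8.27, -9.92, -11.9]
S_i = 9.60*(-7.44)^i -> [9.6, -71.42, 531.39, -3953.58, 29414.6]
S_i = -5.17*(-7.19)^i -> [-5.17, 37.17, -267.27, 1921.66, -13816.76]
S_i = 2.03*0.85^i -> [2.03, 1.73, 1.47, 1.25, 1.06]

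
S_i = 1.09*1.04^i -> [1.09, 1.13, 1.18, 1.23, 1.28]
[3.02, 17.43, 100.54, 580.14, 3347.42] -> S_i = 3.02*5.77^i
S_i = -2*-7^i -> [-2, 14, -98, 686, -4802]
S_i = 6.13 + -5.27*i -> [6.13, 0.86, -4.41, -9.68, -14.95]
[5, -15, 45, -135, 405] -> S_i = 5*-3^i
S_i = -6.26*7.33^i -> [-6.26, -45.89, -336.34, -2465.39, -18071.33]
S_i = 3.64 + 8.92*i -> [3.64, 12.56, 21.48, 30.4, 39.32]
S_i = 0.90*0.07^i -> [0.9, 0.06, 0.0, 0.0, 0.0]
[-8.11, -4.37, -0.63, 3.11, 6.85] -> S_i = -8.11 + 3.74*i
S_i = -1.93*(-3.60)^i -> [-1.93, 6.95, -25.01, 90.05, -324.17]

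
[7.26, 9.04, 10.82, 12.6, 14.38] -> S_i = 7.26 + 1.78*i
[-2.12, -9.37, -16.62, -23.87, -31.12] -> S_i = -2.12 + -7.25*i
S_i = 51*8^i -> [51, 408, 3264, 26112, 208896]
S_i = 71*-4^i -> [71, -284, 1136, -4544, 18176]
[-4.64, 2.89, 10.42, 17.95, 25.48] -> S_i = -4.64 + 7.53*i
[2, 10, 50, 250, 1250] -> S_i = 2*5^i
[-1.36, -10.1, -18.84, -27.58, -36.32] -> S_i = -1.36 + -8.74*i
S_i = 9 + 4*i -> [9, 13, 17, 21, 25]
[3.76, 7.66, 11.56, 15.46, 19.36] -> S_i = 3.76 + 3.90*i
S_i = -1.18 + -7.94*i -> [-1.18, -9.12, -17.06, -25.0, -32.94]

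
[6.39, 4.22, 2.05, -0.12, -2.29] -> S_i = 6.39 + -2.17*i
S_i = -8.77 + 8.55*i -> [-8.77, -0.22, 8.33, 16.88, 25.43]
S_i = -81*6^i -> [-81, -486, -2916, -17496, -104976]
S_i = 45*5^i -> [45, 225, 1125, 5625, 28125]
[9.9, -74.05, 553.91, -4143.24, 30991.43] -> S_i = 9.90*(-7.48)^i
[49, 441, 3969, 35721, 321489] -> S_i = 49*9^i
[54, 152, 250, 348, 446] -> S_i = 54 + 98*i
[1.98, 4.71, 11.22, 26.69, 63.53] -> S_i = 1.98*2.38^i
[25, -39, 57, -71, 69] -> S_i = Random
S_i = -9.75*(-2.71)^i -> [-9.75, 26.42, -71.6, 194.05, -525.87]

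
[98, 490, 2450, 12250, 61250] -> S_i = 98*5^i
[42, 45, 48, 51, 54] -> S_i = 42 + 3*i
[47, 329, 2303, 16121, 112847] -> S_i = 47*7^i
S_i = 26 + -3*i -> [26, 23, 20, 17, 14]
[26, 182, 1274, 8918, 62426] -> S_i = 26*7^i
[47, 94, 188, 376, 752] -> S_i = 47*2^i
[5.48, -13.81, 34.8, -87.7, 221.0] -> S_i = 5.48*(-2.52)^i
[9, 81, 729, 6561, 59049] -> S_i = 9*9^i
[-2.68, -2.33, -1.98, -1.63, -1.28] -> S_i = -2.68 + 0.35*i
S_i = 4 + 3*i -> [4, 7, 10, 13, 16]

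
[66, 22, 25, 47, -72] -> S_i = Random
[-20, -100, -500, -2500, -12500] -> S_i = -20*5^i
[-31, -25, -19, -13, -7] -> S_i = -31 + 6*i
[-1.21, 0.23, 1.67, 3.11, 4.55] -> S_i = -1.21 + 1.44*i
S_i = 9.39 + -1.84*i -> [9.39, 7.55, 5.71, 3.87, 2.03]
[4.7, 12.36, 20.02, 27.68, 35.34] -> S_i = 4.70 + 7.66*i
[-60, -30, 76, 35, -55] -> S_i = Random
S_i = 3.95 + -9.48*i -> [3.95, -5.53, -15.01, -24.49, -33.97]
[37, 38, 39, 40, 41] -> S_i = 37 + 1*i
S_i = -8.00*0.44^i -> [-8.0, -3.52, -1.55, -0.68, -0.3]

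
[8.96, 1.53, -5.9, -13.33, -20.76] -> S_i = 8.96 + -7.43*i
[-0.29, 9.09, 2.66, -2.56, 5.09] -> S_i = Random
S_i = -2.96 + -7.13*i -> [-2.96, -10.09, -17.22, -24.35, -31.48]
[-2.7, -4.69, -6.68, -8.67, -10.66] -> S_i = -2.70 + -1.99*i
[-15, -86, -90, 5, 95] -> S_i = Random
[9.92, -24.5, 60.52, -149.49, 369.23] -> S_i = 9.92*(-2.47)^i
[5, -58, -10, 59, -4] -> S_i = Random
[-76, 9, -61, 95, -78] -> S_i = Random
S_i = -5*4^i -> [-5, -20, -80, -320, -1280]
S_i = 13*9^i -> [13, 117, 1053, 9477, 85293]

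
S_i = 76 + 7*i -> [76, 83, 90, 97, 104]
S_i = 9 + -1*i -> [9, 8, 7, 6, 5]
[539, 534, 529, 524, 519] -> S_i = 539 + -5*i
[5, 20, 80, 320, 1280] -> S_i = 5*4^i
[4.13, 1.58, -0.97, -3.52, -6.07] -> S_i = 4.13 + -2.55*i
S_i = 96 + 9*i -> [96, 105, 114, 123, 132]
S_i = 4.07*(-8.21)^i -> [4.07, -33.41, 274.33, -2252.29, 18491.28]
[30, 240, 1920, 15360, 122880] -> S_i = 30*8^i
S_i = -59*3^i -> [-59, -177, -531, -1593, -4779]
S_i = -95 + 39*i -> [-95, -56, -17, 22, 61]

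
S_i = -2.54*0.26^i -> [-2.54, -0.66, -0.17, -0.04, -0.01]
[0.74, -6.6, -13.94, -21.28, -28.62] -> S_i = 0.74 + -7.34*i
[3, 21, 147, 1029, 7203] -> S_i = 3*7^i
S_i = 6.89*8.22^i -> [6.89, 56.64, 465.55, 3826.79, 31456.22]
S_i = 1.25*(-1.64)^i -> [1.25, -2.05, 3.36, -5.51, 9.04]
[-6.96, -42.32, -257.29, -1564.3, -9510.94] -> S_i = -6.96*6.08^i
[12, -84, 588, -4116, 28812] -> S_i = 12*-7^i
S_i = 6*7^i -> [6, 42, 294, 2058, 14406]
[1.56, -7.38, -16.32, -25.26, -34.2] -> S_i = 1.56 + -8.94*i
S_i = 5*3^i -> [5, 15, 45, 135, 405]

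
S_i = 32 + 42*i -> [32, 74, 116, 158, 200]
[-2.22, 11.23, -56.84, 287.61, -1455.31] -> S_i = -2.22*(-5.06)^i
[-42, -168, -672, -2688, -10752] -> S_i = -42*4^i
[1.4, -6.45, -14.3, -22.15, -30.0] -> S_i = 1.40 + -7.85*i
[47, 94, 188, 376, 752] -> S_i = 47*2^i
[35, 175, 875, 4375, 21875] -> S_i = 35*5^i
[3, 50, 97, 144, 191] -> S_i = 3 + 47*i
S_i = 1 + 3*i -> [1, 4, 7, 10, 13]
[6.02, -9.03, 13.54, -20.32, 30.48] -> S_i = 6.02*(-1.50)^i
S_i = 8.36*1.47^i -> [8.36, 12.29, 18.07, 26.56, 39.04]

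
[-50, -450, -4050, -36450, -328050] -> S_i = -50*9^i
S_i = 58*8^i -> [58, 464, 3712, 29696, 237568]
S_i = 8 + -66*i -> [8, -58, -124, -190, -256]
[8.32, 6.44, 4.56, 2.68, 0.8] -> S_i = 8.32 + -1.88*i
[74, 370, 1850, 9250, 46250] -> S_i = 74*5^i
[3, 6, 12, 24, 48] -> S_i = 3*2^i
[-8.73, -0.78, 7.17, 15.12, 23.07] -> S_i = -8.73 + 7.95*i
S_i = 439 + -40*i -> [439, 399, 359, 319, 279]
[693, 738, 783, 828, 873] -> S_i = 693 + 45*i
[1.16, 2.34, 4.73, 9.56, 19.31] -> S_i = 1.16*2.02^i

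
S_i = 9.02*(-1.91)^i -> [9.02, -17.23, 32.91, -62.85, 120.04]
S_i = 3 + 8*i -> [3, 11, 19, 27, 35]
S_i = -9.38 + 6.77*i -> [-9.38, -2.61, 4.16, 10.93, 17.7]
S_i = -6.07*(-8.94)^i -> [-6.07, 54.27, -485.14, 4337.12, -38773.84]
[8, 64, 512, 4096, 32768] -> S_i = 8*8^i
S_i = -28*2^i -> [-28, -56, -112, -224, -448]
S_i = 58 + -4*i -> [58, 54, 50, 46, 42]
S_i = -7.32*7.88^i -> [-7.32, -57.68, -454.53, -3581.7, -28223.83]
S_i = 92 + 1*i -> [92, 93, 94, 95, 96]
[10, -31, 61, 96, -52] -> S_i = Random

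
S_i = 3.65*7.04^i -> [3.65, 25.7, 180.9, 1273.53, 8965.69]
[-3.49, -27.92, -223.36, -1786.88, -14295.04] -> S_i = -3.49*8.00^i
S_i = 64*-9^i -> [64, -576, 5184, -46656, 419904]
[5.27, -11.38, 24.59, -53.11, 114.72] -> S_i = 5.27*(-2.16)^i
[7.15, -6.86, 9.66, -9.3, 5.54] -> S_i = Random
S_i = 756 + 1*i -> [756, 757, 758, 759, 760]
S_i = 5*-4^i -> [5, -20, 80, -320, 1280]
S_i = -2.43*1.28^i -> [-2.43, -3.11, -3.98, -5.1, -6.52]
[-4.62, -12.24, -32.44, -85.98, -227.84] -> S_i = -4.62*2.65^i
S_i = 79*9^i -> [79, 711, 6399, 57591, 518319]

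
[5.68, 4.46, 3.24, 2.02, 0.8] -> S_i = 5.68 + -1.22*i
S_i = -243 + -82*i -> [-243, -325, -407, -489, -571]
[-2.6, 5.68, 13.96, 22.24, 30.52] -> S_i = -2.60 + 8.28*i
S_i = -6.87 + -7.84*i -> [-6.87, -14.71, -22.55, -30.39, -38.23]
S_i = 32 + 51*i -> [32, 83, 134, 185, 236]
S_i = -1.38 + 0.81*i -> [-1.38, -0.57, 0.24, 1.05, 1.86]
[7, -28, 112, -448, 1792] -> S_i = 7*-4^i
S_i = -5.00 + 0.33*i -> [-5.0, -4.67, -4.34, -4.01, -3.68]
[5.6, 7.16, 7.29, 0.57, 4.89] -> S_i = Random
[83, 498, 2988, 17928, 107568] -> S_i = 83*6^i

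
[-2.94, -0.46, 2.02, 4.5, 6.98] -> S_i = -2.94 + 2.48*i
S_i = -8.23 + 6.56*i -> [-8.23, -1.67, 4.89, 11.45, 18.01]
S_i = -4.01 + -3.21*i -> [-4.01, -7.22, -10.43, -13.64, -16.85]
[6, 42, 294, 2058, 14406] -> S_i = 6*7^i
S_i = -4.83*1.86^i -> [-4.83, -8.98, -16.71, -31.08, -57.81]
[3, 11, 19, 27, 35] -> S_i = 3 + 8*i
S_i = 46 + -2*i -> [46, 44, 42, 40, 38]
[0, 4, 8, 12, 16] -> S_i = 0 + 4*i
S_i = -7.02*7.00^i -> [-7.02, -49.14, -343.98, -2407.86, -16855.02]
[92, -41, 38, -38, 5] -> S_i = Random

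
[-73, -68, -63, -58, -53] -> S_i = -73 + 5*i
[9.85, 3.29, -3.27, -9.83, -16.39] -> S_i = 9.85 + -6.56*i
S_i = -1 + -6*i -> [-1, -7, -13, -19, -25]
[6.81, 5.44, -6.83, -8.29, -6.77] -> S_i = Random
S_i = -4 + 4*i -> [-4, 0, 4, 8, 12]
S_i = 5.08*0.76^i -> [5.08, 3.86, 2.93, 2.23, 1.69]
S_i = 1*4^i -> [1, 4, 16, 64, 256]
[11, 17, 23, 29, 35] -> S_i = 11 + 6*i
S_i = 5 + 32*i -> [5, 37, 69, 101, 133]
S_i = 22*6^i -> [22, 132, 792, 4752, 28512]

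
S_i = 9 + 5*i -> [9, 14, 19, 24, 29]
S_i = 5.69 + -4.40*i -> [5.69, 1.29, -3.11, -7.51, -11.91]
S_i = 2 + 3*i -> [2, 5, 8, 11, 14]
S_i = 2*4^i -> [2, 8, 32, 128, 512]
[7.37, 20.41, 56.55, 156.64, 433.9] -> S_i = 7.37*2.77^i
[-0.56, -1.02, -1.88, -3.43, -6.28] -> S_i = -0.56*1.83^i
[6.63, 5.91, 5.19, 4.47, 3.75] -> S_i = 6.63 + -0.72*i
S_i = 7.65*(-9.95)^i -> [7.65, -76.12, 757.37, -7535.82, 74981.44]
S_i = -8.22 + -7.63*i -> [-8.22, -15.85, -23.48, -31.11, -38.74]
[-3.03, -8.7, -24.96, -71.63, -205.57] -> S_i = -3.03*2.87^i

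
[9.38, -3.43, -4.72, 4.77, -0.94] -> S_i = Random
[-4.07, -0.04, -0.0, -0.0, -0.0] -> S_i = -4.07*0.01^i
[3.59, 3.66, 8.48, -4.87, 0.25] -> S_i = Random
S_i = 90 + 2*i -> [90, 92, 94, 96, 98]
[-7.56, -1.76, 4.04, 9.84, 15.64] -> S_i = -7.56 + 5.80*i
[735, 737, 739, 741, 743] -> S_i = 735 + 2*i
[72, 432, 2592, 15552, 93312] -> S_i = 72*6^i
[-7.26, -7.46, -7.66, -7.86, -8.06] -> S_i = -7.26 + -0.20*i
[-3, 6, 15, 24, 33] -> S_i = -3 + 9*i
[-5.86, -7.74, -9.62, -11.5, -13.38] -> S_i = -5.86 + -1.88*i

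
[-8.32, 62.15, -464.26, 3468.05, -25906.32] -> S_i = -8.32*(-7.47)^i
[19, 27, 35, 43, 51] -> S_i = 19 + 8*i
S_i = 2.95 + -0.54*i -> [2.95, 2.41, 1.87, 1.33, 0.79]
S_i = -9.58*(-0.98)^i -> [-9.58, 9.39, -9.2, 9.02, -8.84]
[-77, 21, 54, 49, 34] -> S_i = Random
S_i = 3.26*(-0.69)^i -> [3.26, -2.25, 1.55, -1.07, 0.74]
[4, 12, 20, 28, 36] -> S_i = 4 + 8*i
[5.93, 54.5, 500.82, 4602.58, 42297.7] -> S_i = 5.93*9.19^i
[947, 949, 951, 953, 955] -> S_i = 947 + 2*i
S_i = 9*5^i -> [9, 45, 225, 1125, 5625]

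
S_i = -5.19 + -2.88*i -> [-5.19, -8.07, -10.95, -13.83, -16.71]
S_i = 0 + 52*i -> [0, 52, 104, 156, 208]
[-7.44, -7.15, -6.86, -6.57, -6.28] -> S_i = -7.44 + 0.29*i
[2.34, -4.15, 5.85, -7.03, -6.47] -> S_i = Random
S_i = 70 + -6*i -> [70, 64, 58, 52, 46]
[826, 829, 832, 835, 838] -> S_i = 826 + 3*i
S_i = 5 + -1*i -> [5, 4, 3, 2, 1]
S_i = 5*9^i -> [5, 45, 405, 3645, 32805]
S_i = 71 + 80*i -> [71, 151, 231, 311, 391]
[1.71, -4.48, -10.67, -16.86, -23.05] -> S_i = 1.71 + -6.19*i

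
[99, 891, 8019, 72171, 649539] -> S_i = 99*9^i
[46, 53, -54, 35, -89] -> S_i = Random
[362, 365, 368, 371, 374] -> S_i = 362 + 3*i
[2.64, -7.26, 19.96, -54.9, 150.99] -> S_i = 2.64*(-2.75)^i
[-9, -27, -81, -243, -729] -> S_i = -9*3^i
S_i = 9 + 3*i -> [9, 12, 15, 18, 21]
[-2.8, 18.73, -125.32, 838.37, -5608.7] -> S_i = -2.80*(-6.69)^i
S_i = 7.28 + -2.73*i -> [7.28, 4.55, 1.82, -0.91, -3.64]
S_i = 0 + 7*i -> [0, 7, 14, 21, 28]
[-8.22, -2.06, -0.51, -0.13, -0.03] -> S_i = -8.22*0.25^i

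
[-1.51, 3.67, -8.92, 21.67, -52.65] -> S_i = -1.51*(-2.43)^i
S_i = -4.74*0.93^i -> [-4.74, -4.41, -4.1, -3.81, -3.55]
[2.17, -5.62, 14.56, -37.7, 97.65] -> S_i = 2.17*(-2.59)^i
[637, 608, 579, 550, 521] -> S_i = 637 + -29*i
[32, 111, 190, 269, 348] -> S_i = 32 + 79*i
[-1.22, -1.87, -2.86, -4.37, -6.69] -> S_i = -1.22*1.53^i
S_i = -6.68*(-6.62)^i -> [-6.68, 44.22, -292.75, 1937.99, -12829.46]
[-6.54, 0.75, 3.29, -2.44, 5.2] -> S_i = Random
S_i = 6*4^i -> [6, 24, 96, 384, 1536]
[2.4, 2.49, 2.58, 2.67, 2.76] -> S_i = 2.40 + 0.09*i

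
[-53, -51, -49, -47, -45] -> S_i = -53 + 2*i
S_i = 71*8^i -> [71, 568, 4544, 36352, 290816]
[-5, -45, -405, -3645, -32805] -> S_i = -5*9^i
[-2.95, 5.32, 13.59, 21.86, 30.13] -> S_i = -2.95 + 8.27*i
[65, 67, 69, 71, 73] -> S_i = 65 + 2*i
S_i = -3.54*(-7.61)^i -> [-3.54, 26.94, -205.01, 1560.12, -11872.49]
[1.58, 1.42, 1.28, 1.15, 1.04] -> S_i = 1.58*0.90^i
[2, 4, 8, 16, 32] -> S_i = 2*2^i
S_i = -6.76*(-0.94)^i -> [-6.76, 6.35, -5.97, 5.61, -5.28]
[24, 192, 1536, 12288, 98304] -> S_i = 24*8^i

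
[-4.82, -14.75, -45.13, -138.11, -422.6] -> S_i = -4.82*3.06^i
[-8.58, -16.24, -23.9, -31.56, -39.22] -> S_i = -8.58 + -7.66*i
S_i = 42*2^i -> [42, 84, 168, 336, 672]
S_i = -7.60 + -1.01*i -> [-7.6, -8.61, -9.62, -10.63, -11.64]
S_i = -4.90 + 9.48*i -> [-4.9, 4.58, 14.06, 23.54, 33.02]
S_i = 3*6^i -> [3, 18, 108, 648, 3888]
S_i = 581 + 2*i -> [581, 583, 585, 587, 589]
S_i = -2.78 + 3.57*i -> [-2.78, 0.79, 4.36, 7.93, 11.5]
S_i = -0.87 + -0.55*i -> [-0.87, -1.42, -1.97, -2.52, -3.07]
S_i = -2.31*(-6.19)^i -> [-2.31, 14.3, -88.51, 547.88, -3391.37]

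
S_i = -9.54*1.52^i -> [-9.54, -14.5, -22.04, -33.5, -50.92]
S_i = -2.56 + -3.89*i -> [-2.56, -6.45, -10.34, -14.23, -18.12]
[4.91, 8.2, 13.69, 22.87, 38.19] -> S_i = 4.91*1.67^i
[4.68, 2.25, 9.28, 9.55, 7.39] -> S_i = Random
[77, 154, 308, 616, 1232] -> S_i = 77*2^i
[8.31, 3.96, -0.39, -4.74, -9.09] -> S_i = 8.31 + -4.35*i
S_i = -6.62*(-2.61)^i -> [-6.62, 17.28, -45.1, 117.7, -307.2]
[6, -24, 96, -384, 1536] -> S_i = 6*-4^i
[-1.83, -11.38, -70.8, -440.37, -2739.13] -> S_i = -1.83*6.22^i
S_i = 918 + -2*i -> [918, 916, 914, 912, 910]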